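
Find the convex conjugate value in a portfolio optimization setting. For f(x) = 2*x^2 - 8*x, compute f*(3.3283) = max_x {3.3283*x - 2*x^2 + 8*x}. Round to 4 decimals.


f*(y) = sup_x {y*x - a*x^2 - b*x} = sup_x {(y-b)*x - a*x^2}
FOC: (y - b) - 2a*x = 0 => x* = (y - b)/(2a)
x* = (3.3283 + 8)/(2*2) = 2.8321
f*(3.3283) = (y-b)^2/(4a) = (3.3283 + 8)^2/(4*2)
= 128.3304/8 = 16.0413


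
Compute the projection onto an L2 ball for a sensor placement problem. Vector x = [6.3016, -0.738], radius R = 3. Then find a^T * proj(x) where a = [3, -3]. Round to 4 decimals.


Step 1: Compute ||x|| (intermediates to 6 decimals).
||x|| = sqrt(6.3016^2 + (-0.738)^2) = 6.344668
Step 2: Project.
Since ||x|| > R, scale = R/||x|| = 3/6.344668 = 0.472838, proj(x) = scale * x
proj(x) = [2.979636, -0.348954]
Step 3: Dot product.
a^T * proj(x) = 3*2.979636 - 3*(-0.348954) = 9.9858


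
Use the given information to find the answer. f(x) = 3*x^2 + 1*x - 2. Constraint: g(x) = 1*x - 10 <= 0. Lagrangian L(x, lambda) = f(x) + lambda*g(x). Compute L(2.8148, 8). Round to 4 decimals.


Step 1: Evaluate f(x).
f(2.8148) = 3*2.8148^2 + 1*2.8148 - 2 = 24.5841
Step 2: Evaluate g(x).
g(2.8148) = 1*2.8148 - 10 = -7.1852
Step 3: Compute Lagrangian.
L = 24.5841 + 8*-7.1852 = -32.8975


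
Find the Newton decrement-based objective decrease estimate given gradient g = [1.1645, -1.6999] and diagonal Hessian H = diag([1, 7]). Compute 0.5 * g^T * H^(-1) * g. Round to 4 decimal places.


Step 1: H is diagonal, so H^(-1) * g = [1.1645, -0.2428].
Step 2: g^T H^(-1) g = sum_i g_i^2 / H_ii
  = (1.1645)^2/1 + (-1.6999)^2/7
  = 1.3561 + 0.4128 = 1.7689
Step 3: Objective decrease = 0.5 * g^T H^(-1) g = 0.8844


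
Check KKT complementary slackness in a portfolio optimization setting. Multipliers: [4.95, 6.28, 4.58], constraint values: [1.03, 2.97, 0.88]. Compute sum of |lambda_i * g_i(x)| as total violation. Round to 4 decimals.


KKT complementary slackness check:
lambda_1 * g_1 = 4.95 * 1.03 = 5.0985
lambda_2 * g_2 = 6.28 * 2.97 = 18.6516
lambda_3 * g_3 = 4.58 * 0.88 = 4.0304
Total violation = 5.0985 + 18.6516 + 4.0304 = 27.7805


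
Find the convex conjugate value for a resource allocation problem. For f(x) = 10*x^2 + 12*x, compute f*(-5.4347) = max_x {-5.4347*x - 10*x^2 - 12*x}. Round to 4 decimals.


f*(y) = sup_x {y*x - a*x^2 - b*x} = sup_x {(y-b)*x - a*x^2}
FOC: (y - b) - 2a*x = 0 => x* = (y - b)/(2a)
x* = (-5.4347 - 12)/(2*10) = -0.8717
f*(-5.4347) = (y-b)^2/(4a) = (-5.4347 - 12)^2/(4*10)
= 303.9688/40 = 7.5992


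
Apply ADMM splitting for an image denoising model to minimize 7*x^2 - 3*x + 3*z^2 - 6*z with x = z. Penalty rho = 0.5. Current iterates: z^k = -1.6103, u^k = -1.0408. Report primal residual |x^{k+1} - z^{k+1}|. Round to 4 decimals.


ADMM iteration with rho = 0.5, z^k = -1.6103, u^k = -1.0408
Step 1: x-update.
Minimize 7*x^2 - 3*x + (0.5/2)*(x + 1.6103 - 1.0408)^2
FOC: (2*7 + 0.5)*x = 3 + 0.5*(-1.6103 + 1.0408)
x^{k+1} = 0.1873
Step 2: z-update.
Minimize 3*z^2 - 6*z + (0.5/2)*(0.1873 - z - 1.0408)^2
FOC: (2*3 + 0.5)*z = 6 + 0.5*(0.1873 - 1.0408)
z^{k+1} = 0.8574
Step 3: u-update.
u^{k+1} = -1.0408 + 0.1873 - 0.8574 = -1.711
Step 4: Primal residual = |0.1873 - 0.8574| = 0.6702


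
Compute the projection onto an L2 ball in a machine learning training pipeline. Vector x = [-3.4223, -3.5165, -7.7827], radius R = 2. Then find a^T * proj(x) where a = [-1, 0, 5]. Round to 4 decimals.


Step 1: Compute ||x|| (intermediates to 6 decimals).
||x|| = sqrt((-3.4223)^2 + (-3.5165)^2 + (-7.7827)^2) = 9.200453
Step 2: Project.
Since ||x|| > R, scale = R/||x|| = 2/9.200453 = 0.217381, proj(x) = scale * x
proj(x) = [-0.743943, -0.76442, -1.691811]
Step 3: Dot product.
a^T * proj(x) = -1*(-0.743943) + 0*(-0.76442) + 5*(-1.691811) = -7.7151


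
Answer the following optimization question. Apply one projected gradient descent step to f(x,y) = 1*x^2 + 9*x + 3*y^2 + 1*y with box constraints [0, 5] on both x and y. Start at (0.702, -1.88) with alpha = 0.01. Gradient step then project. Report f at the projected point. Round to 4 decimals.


Step 1: Compute gradient at (0.702, -1.88).
grad_x = 2*1*0.702 + 9 = 10.404
grad_y = 2*3*-1.88 + 1 = -10.28
Step 2: Gradient step.
x_raw = 0.702 - 0.01*10.404 = 0.598
y_raw = -1.88 - 0.01*-10.28 = -1.7772
Step 3: Project onto [0, 5].
x_proj = clip(0.598) = 0.598
y_proj = clip(-1.7772) = 0.0
Step 4: Evaluate f.
f(0.598, 0.0) = 5.7392


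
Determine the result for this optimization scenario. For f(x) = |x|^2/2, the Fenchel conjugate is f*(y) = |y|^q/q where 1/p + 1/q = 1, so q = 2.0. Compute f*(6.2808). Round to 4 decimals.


The conjugate exponent q satisfies 1/p + 1/q = 1.
p = 2, so q = 2/(2 - 1) = 2.0
|y|^q = 6.2808^2.0 = 39.4484
f*(6.2808) = 39.4484 / 2.0 = 19.7242


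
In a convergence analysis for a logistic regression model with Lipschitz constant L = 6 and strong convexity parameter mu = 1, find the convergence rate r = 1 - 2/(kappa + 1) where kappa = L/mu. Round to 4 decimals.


Step 1: Compute the condition number.
kappa = L/mu = 6/1 = 6.0
Step 2: Compute the convergence rate.
r = 1 - 2/(kappa + 1) = 1 - 2*mu/(L + mu) = (L - mu)/(L + mu) = 5/7 = 0.7143


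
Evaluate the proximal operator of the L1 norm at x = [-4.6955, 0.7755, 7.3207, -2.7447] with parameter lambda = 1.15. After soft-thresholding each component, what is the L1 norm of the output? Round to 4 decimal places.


Soft-thresholding with lambda = 1.15:
prox(-4.6955) = sign(-4.6955)*max(|-4.6955| - 1.15, 0) = -3.5455
prox(0.7755) = sign(0.7755)*max(|0.7755| - 1.15, 0) = 0.0
prox(7.3207) = sign(7.3207)*max(|7.3207| - 1.15, 0) = 6.1707
prox(-2.7447) = sign(-2.7447)*max(|-2.7447| - 1.15, 0) = -1.5947
prox(x) = [-3.5455, 0.0, 6.1707, -1.5947]
||prox(x)||_1 = 3.5455 + 0.0 + 6.1707 + 1.5947 = 11.3109


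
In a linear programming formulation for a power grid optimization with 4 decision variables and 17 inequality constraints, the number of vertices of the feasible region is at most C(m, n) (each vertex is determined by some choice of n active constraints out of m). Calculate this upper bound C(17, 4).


Each vertex corresponds to some choice of n active constraints out of m, so the number of vertices is at most C(m, n) = m! / (n!(m-n)!).
m = 17, n = 4
Numerator: 17 * 16 * 15 * 14
Denominator: 4! = 24
C(17, 4) = 2380


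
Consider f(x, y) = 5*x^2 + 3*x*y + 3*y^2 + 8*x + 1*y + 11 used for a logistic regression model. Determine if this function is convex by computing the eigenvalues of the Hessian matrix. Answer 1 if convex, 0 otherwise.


The Hessian of f(x,y) = 5*x^2 + 3*x*y + 3*y^2 + 8*x + 1*y + 11 is:
H = [[10, 3], [3, 6]]
Trace = 10 + 6 = 16
Determinant = 10*6 - (3)^2 = 51
Discriminant = (16)^2 - 4*51 = 52.0
Eigenvalues: lambda_1 = 4.3944, lambda_2 = 11.6056
The function is convex.

1


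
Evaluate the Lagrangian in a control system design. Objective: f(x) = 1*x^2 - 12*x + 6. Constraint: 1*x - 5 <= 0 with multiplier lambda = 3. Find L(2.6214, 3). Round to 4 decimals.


Step 1: Evaluate f(x).
f(2.6214) = 1*2.6214^2 - 12*2.6214 + 6 = -18.5851
Step 2: Evaluate g(x).
g(2.6214) = 1*2.6214 - 5 = -2.3786
Step 3: Compute Lagrangian.
L = -18.5851 + 3*-2.3786 = -25.7209


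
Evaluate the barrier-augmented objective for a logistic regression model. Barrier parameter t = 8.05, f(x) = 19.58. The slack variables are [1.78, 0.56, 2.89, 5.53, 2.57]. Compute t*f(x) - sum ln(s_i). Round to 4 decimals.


Step 1: Compute log-barrier.
ln values: [0.5766, -0.5798, 1.0613, 1.7102, 0.9439]
phi = -(0.5766 - 0.5798 + 1.0613 + 1.7102 + 0.9439) = -3.7121
Step 2: Compute augmented objective.
t*f(x) = 8.05*19.58 = 157.619
Total = 157.619 - 3.7121 = 153.9069


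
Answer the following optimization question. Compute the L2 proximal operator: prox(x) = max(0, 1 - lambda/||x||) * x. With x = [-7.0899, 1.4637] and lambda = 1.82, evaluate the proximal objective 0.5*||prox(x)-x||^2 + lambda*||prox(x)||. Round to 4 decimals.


Step 1: Compute ||x||.
||x|| = 7.2394
Step 2: Compute scaling factor.
scale = max(0, 1 - 1.82/7.2394) = 0.7486
Step 3: prox(x) = [-5.3075, 1.0957]
||prox(x)|| = 5.4194
Step 4: Proximal objective.
0.5*||prox-x||^2 = 1.6562
lambda*||prox|| = 9.8633
Total = 11.5195


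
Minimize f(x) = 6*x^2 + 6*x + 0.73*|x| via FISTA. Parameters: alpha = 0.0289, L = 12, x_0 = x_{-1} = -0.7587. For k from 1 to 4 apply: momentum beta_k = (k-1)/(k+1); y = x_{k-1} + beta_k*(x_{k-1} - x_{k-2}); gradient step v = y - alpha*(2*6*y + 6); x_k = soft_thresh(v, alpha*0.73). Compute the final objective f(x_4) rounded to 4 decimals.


FISTA on f(x) = 6*x^2 + 6*x + 0.73*|x|
L = 12, alpha = 0.0289
Iteration 1: beta = 0.0, y = -0.7587 + 0.0*(-0.7587 + 0.7587) = -0.7587
  grad(y) = -3.1044, v = y - alpha*grad = -0.669
  prox(v) = soft_thresh(-0.669, 0.0211) = -0.6479
Iteration 2: beta = 0.3333, y = -0.6479 + 0.3333*(-0.6479 + 0.7587) = -0.6109
  grad(y) = -1.3314, v = y - alpha*grad = -0.5725
  prox(v) = soft_thresh(-0.5725, 0.0211) = -0.5514
Iteration 3: beta = 0.5, y = -0.5514 + 0.5*(-0.5514 + 0.6479) = -0.5031
  grad(y) = -0.0374, v = y - alpha*grad = -0.502
  prox(v) = soft_thresh(-0.502, 0.0211) = -0.4809
Iteration 4: beta = 0.6, y = -0.4809 + 0.6*(-0.4809 + 0.5514) = -0.4387
  grad(y) = 0.7358, v = y - alpha*grad = -0.4599
  prox(v) = soft_thresh(-0.4599, 0.0211) = -0.4388
f(x_4) = 6*(-0.4388)^2 + 6*(-0.4388) + 0.73*|-0.4388| = -1.1572


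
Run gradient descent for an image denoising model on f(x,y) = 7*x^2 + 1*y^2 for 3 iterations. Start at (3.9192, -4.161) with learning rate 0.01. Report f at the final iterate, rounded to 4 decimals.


Gradient descent on f(x,y) = 7*x^2 + 1*y^2.
Starting point: (3.9192, -4.161), alpha = 0.01
Step 1: grad_x = 2*7*3.9192 = 54.8688, grad_y = 2*1*-4.161 = -8.322
  x_1 = 3.9192 - 0.01*54.8688 = 3.3705
  y_1 = -4.161 - 0.01*-8.322 = -4.0778
Step 2: grad_x = 2*7*3.3705 = 47.1872, grad_y = 2*1*-4.0778 = -8.1556
  x_2 = 3.3705 - 0.01*47.1872 = 2.8986
  y_2 = -4.0778 - 0.01*-8.1556 = -3.9962
Step 3: grad_x = 2*7*2.8986 = 40.581, grad_y = 2*1*-3.9962 = -7.9924
  x_3 = 2.8986 - 0.01*40.581 = 2.4928
  y_3 = -3.9962 - 0.01*-7.9924 = -3.9163
f(2.4928, -3.9163) = 7*2.4928^2 + 1*(-3.9163)^2 = 58.8368


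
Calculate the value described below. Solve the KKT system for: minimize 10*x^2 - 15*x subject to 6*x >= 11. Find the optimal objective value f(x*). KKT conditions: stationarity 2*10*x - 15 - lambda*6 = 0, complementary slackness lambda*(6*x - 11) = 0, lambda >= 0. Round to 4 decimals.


Step 1: Try lambda = 0 (constraint inactive).
x_unc = 15/(2*10) = 0.75
Check: 6*0.75 = 4.5 < 11 -- violated!
Step 2: Constraint must be active: 6*x = 11
x* = 11/6 = 1.8333 (rounded; the exact value 11/6 is used below)
lambda = (2*10*(11/6) - 15)/6 = 3.6111
Step 3: Compute optimal value.
f(x*) = 10*(11/6)^2 - 15*(11/6) = 6.1111


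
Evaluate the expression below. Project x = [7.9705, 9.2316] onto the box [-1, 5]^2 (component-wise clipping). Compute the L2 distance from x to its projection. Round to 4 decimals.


Project each component onto [-1, 5].
clip(7.9705) = 5.0, clip(9.2316) = 5.0
Projection = [5.0, 5.0]
Squared diffs: [8.8239, 17.9064]
Distance = sqrt(26.7303) = 5.1701


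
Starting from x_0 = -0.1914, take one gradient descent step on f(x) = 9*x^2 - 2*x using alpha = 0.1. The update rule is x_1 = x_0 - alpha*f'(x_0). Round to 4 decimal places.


We compute the gradient at x_0 and apply the update.
f'(x) = 18*x - 2
f'(-0.1914) = 18*-0.1914 - 2 = -5.4452
x_1 = -0.1914 - 0.1*-5.4452 = 0.3531


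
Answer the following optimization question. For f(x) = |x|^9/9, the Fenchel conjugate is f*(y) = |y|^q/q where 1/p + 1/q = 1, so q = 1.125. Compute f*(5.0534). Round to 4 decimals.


The conjugate exponent q satisfies 1/p + 1/q = 1.
p = 9, so q = 9/(9 - 1) = 1.125
|y|^q = 5.0534^1.125 = 6.1877
f*(5.0534) = 6.1877 / 1.125 = 5.5002


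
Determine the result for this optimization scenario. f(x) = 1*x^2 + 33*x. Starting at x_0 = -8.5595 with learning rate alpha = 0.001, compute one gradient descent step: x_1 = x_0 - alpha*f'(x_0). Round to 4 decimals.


We compute the gradient at x_0 and apply the update.
f'(x) = 2*x + 33
f'(-8.5595) = 2*-8.5595 + 33 = 15.881
x_1 = -8.5595 - 0.001*15.881 = -8.5754


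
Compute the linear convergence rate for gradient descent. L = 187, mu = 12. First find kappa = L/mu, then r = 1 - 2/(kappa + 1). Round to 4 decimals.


Step 1: Compute the condition number.
kappa = L/mu = 187/12 = 15.5833
Step 2: Compute the convergence rate.
r = 1 - 2/(kappa + 1) = 1 - 2*mu/(L + mu) = (L - mu)/(L + mu) = 175/199 = 0.8794


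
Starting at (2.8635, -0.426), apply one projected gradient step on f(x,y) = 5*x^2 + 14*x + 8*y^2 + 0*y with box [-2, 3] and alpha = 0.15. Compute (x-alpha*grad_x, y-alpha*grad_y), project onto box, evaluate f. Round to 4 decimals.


Step 1: Compute gradient at (2.8635, -0.426).
grad_x = 2*5*2.8635 + 14 = 42.635
grad_y = 2*8*-0.426 + 0 = -6.816
Step 2: Gradient step.
x_raw = 2.8635 - 0.15*42.635 = -3.5318
y_raw = -0.426 - 0.15*-6.816 = 0.5964
Step 3: Project onto [-2, 3].
x_proj = clip(-3.5318) = -2.0
y_proj = clip(0.5964) = 0.5964
Step 4: Evaluate f.
f(-2.0, 0.5964) = -5.1545


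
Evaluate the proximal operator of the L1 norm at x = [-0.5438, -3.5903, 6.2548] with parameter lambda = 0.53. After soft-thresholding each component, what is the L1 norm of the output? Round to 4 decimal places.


Soft-thresholding with lambda = 0.53:
prox(-0.5438) = sign(-0.5438)*max(|-0.5438| - 0.53, 0) = -0.0138
prox(-3.5903) = sign(-3.5903)*max(|-3.5903| - 0.53, 0) = -3.0603
prox(6.2548) = sign(6.2548)*max(|6.2548| - 0.53, 0) = 5.7248
prox(x) = [-0.0138, -3.0603, 5.7248]
||prox(x)||_1 = 0.0138 + 3.0603 + 5.7248 = 8.7989


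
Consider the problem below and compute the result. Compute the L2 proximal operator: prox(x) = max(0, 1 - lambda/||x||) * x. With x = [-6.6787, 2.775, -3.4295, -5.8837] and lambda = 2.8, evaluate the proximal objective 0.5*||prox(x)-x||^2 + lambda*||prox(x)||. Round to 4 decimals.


Step 1: Compute ||x||.
||x|| = 9.934
Step 2: Compute scaling factor.
scale = max(0, 1 - 2.8/9.934) = 0.7181
Step 3: prox(x) = [-4.7962, 1.9928, -2.4629, -4.2253]
||prox(x)|| = 7.134
Step 4: Proximal objective.
0.5*||prox-x||^2 = 3.92
lambda*||prox|| = 19.9752
Total = 23.8953


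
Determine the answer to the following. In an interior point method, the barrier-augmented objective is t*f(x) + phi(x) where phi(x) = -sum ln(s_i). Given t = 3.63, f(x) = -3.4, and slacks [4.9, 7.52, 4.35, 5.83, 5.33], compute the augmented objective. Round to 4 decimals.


Step 1: Compute log-barrier.
ln values: [1.5892, 2.0176, 1.4702, 1.763, 1.6734]
phi = -(1.5892 + 2.0176 + 1.4702 + 1.763 + 1.6734) = -8.5133
Step 2: Compute augmented objective.
t*f(x) = 3.63*-3.4 = -12.342
Total = -12.342 - 8.5133 = -20.8553


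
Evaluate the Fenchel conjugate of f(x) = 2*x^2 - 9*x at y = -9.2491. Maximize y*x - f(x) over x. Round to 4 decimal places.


f*(y) = sup_x {y*x - a*x^2 - b*x} = sup_x {(y-b)*x - a*x^2}
FOC: (y - b) - 2a*x = 0 => x* = (y - b)/(2a)
x* = (-9.2491 + 9)/(2*2) = -0.0623
f*(-9.2491) = (y-b)^2/(4a) = (-9.2491 + 9)^2/(4*2)
= 0.0621/8 = 0.0078


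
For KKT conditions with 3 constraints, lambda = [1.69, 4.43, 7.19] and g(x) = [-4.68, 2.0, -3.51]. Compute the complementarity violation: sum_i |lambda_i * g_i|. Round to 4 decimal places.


KKT complementary slackness check:
lambda_1 * g_1 = 1.69 * -4.68 = -7.9092
lambda_2 * g_2 = 4.43 * 2.0 = 8.86
lambda_3 * g_3 = 7.19 * -3.51 = -25.2369
Total violation = 7.9092 + 8.86 + 25.2369 = 42.0061


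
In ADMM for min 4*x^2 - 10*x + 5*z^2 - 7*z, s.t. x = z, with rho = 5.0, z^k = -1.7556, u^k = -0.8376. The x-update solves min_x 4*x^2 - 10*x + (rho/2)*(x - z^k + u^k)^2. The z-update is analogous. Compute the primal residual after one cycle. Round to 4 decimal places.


ADMM iteration with rho = 5.0, z^k = -1.7556, u^k = -0.8376
Step 1: x-update.
Minimize 4*x^2 - 10*x + (5.0/2)*(x + 1.7556 - 0.8376)^2
FOC: (2*4 + 5.0)*x = 10 + 5.0*(-1.7556 + 0.8376)
x^{k+1} = 0.4162
Step 2: z-update.
Minimize 5*z^2 - 7*z + (5.0/2)*(0.4162 - z - 0.8376)^2
FOC: (2*5 + 5.0)*z = 7 + 5.0*(0.4162 - 0.8376)
z^{k+1} = 0.3262
Step 3: u-update.
u^{k+1} = -0.8376 + 0.4162 - 0.3262 = -0.7476
Step 4: Primal residual = |0.4162 - 0.3262| = 0.09


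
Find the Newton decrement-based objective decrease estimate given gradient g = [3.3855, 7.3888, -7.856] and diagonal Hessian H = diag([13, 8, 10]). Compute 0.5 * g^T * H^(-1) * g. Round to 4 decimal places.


Step 1: H is diagonal, so H^(-1) * g = [0.2604, 0.9236, -0.7856].
Step 2: g^T H^(-1) g = sum_i g_i^2 / H_ii
  = (3.3855)^2/13 + (7.3888)^2/8 + (-7.856)^2/10
  = 0.8817 + 6.8243 + 6.1717 = 13.8776
Step 3: Objective decrease = 0.5 * g^T H^(-1) g = 6.9388


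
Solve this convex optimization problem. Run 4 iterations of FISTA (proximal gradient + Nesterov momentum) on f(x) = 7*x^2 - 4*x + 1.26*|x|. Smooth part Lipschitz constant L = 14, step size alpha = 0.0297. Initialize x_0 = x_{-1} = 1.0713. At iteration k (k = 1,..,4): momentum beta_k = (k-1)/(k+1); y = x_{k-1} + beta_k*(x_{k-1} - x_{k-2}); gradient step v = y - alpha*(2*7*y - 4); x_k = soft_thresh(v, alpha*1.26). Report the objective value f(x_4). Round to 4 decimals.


FISTA on f(x) = 7*x^2 - 4*x + 1.26*|x|
L = 14, alpha = 0.0297
Iteration 1: beta = 0.0, y = 1.0713 + 0.0*(1.0713 - 1.0713) = 1.0713
  grad(y) = 10.9982, v = y - alpha*grad = 0.7447
  prox(v) = soft_thresh(0.7447, 0.0374) = 0.7072
Iteration 2: beta = 0.3333, y = 0.7072 + 0.3333*(0.7072 - 1.0713) = 0.5859
  grad(y) = 4.2023, v = y - alpha*grad = 0.4611
  prox(v) = soft_thresh(0.4611, 0.0374) = 0.4236
Iteration 3: beta = 0.5, y = 0.4236 + 0.5*(0.4236 - 0.7072) = 0.2819
  grad(y) = -0.054, v = y - alpha*grad = 0.2835
  prox(v) = soft_thresh(0.2835, 0.0374) = 0.246
Iteration 4: beta = 0.6, y = 0.246 + 0.6*(0.246 - 0.4236) = 0.1395
  grad(y) = -2.0474, v = y - alpha*grad = 0.2003
  prox(v) = soft_thresh(0.2003, 0.0374) = 0.1629
f(x_4) = 7*0.1629^2 - 4*0.1629 + 1.26*|0.1629| = -0.2606


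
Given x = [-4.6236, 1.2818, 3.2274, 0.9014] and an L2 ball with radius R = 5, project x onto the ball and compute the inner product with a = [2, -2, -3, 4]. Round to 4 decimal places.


Step 1: Compute ||x|| (intermediates to 6 decimals).
||x|| = sqrt((-4.6236)^2 + 1.2818^2 + 3.2274^2 + 0.9014^2) = 5.852292
Step 2: Project.
Since ||x|| > R, scale = R/||x|| = 5/5.852292 = 0.854366, proj(x) = scale * x
proj(x) = [-3.950247, 1.095126, 2.757381, 0.770126]
Step 3: Dot product.
a^T * proj(x) = 2*(-3.950247) - 2*1.095126 - 3*2.757381 + 4*0.770126 = -15.2824


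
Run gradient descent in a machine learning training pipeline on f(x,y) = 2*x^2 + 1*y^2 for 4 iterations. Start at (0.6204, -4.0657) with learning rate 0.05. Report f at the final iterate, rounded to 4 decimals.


Gradient descent on f(x,y) = 2*x^2 + 1*y^2.
Starting point: (0.6204, -4.0657), alpha = 0.05
Step 1: grad_x = 2*2*0.6204 = 2.4816, grad_y = 2*1*-4.0657 = -8.1314
  x_1 = 0.6204 - 0.05*2.4816 = 0.4963
  y_1 = -4.0657 - 0.05*-8.1314 = -3.6591
Step 2: grad_x = 2*2*0.4963 = 1.9853, grad_y = 2*1*-3.6591 = -7.3183
  x_2 = 0.4963 - 0.05*1.9853 = 0.3971
  y_2 = -3.6591 - 0.05*-7.3183 = -3.2932
Step 3: grad_x = 2*2*0.3971 = 1.5882, grad_y = 2*1*-3.2932 = -6.5864
  x_3 = 0.3971 - 0.05*1.5882 = 0.3176
  y_3 = -3.2932 - 0.05*-6.5864 = -2.9639
Step 4: grad_x = 2*2*0.3176 = 1.2706, grad_y = 2*1*-2.9639 = -5.9278
  x_4 = 0.3176 - 0.05*1.2706 = 0.2541
  y_4 = -2.9639 - 0.05*-5.9278 = -2.6675
f(0.2541, -2.6675) = 2*0.2541^2 + 1*(-2.6675)^2 = 7.2447


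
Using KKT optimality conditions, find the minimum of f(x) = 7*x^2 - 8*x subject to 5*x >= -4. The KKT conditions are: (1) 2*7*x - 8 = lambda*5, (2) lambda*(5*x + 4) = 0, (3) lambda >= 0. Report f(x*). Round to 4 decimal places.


Step 1: Try lambda = 0 (constraint inactive).
Stationarity: 2*7*x - 8 = 0
x* = 8/(2*7) = 4/7 = 0.5714 (rounded; the exact value 4/7 is used below)
Check constraint: 5*0.5714 = 2.857 >= -4 -- satisfied.
Step 2: Compute optimal value.
f(x*) = 7*(4/7)^2 - 8*(4/7) = -2.2857


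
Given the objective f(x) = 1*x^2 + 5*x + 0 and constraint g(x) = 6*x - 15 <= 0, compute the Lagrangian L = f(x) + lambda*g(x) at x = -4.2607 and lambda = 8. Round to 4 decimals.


Step 1: Evaluate f(x).
f(-4.2607) = 1*(-4.2607)^2 + 5*(-4.2607) + 0 = -3.1499
Step 2: Evaluate g(x).
g(-4.2607) = 6*-4.2607 - 15 = -40.5642
Step 3: Compute Lagrangian.
L = -3.1499 + 8*-40.5642 = -327.6635


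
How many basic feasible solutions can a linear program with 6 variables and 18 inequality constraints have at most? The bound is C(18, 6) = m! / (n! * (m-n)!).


Each vertex corresponds to some choice of n active constraints out of m, so the number of vertices is at most C(m, n) = m! / (n!(m-n)!).
m = 18, n = 6
Numerator: 18 * 17 * 16 * 15 * 14 * 13
Denominator: 6! = 720
C(18, 6) = 18564


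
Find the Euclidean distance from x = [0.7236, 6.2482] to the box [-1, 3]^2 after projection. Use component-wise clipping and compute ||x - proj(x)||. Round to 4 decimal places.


Project each component onto [-1, 3].
clip(0.7236) = 0.7236, clip(6.2482) = 3.0
Projection = [0.7236, 3.0]
Squared diffs: [0.0, 10.5508]
Distance = sqrt(10.5508) = 3.2482


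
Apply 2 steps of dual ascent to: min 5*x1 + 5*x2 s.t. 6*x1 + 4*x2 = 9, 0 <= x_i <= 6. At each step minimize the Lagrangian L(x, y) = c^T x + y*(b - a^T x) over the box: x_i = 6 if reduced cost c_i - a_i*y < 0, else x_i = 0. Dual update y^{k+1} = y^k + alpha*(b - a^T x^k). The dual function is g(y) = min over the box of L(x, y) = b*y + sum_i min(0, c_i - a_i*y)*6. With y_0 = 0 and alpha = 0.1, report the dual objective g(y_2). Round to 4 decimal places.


Dual ascent for LP: min 5*x1 + 5*x2, 6*x1 + 4*x2 = 9, 0 <= x_i <= 6
Step 1: y^k = 0.0, reduced costs: (5.0, 5.0)
  x^k = (0.0, 0.0), subgradient = b - a^T x = 9.0
  y^{k+1} = 0.0 + 0.1*9.0 = 0.9
Step 2: y^k = 0.9, reduced costs: (-0.4, 1.4)
  x^k = (6.0, 0.0), subgradient = b - a^T x = -27.0
  y^{k+1} = 0.9 + 0.1*-27.0 = -1.8
Dual objective at y_2 = -1.8: reduced costs (15.8, 12.2), box minimizer x = (0.0, 0.0)
g(y_2) = b*y + (c1 - a1*y)*x1 + (c2 - a2*y)*x2 = 9*(-1.8) + 15.8*0.0 + 12.2*0.0 = -16.2 + 0.0 + 0.0 = -16.2


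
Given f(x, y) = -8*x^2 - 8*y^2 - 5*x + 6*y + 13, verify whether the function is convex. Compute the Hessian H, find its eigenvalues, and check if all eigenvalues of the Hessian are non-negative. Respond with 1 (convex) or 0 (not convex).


The Hessian of f(x,y) = -8*x^2 - 8*y^2 - 5*x + 6*y + 13 is:
H = [[-16, 0], [0, -16]]
Trace = -16 - 16 = -32
Determinant = -16*-16 - (0)^2 = 256
Discriminant = (-32)^2 - 4*256 = 0.0
Eigenvalues: lambda_1 = -16.0, lambda_2 = -16.0
The function is not convex.

0


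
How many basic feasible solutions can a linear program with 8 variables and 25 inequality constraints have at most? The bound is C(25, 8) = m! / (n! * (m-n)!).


Each vertex corresponds to some choice of n active constraints out of m, so the number of vertices is at most C(m, n) = m! / (n!(m-n)!).
m = 25, n = 8
Numerator: 25 * 24 * 23 * 22 * 21 * 20 * 19 * 18
Denominator: 8! = 40320
C(25, 8) = 1081575


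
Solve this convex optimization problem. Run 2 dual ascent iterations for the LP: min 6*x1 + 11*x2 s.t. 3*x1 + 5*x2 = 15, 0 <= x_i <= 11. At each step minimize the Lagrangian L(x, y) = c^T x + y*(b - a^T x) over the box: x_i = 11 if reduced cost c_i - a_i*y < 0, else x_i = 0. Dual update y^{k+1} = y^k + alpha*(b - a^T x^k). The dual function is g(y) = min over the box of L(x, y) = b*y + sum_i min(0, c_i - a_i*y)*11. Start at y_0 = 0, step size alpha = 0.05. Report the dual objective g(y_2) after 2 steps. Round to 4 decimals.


Dual ascent for LP: min 6*x1 + 11*x2, 3*x1 + 5*x2 = 15, 0 <= x_i <= 11
Step 1: y^k = 0.0, reduced costs: (6.0, 11.0)
  x^k = (0.0, 0.0), subgradient = b - a^T x = 15.0
  y^{k+1} = 0.0 + 0.05*15.0 = 0.75
Step 2: y^k = 0.75, reduced costs: (3.75, 7.25)
  x^k = (0.0, 0.0), subgradient = b - a^T x = 15.0
  y^{k+1} = 0.75 + 0.05*15.0 = 1.5
Dual objective at y_2 = 1.5: reduced costs (1.5, 3.5), box minimizer x = (0.0, 0.0)
g(y_2) = b*y + (c1 - a1*y)*x1 + (c2 - a2*y)*x2 = 15*1.5 + 1.5*0.0 + 3.5*0.0 = 22.5 + 0.0 + 0.0 = 22.5


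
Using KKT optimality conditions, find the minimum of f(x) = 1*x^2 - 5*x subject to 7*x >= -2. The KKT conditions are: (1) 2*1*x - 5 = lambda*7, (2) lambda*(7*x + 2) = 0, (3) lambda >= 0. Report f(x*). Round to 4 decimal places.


Step 1: Try lambda = 0 (constraint inactive).
Stationarity: 2*1*x - 5 = 0
x* = 5/(2*1) = 2.5
Check constraint: 7*2.5 = 17.5 >= -2 -- satisfied.
Step 2: Compute optimal value.
f(x*) = 1*2.5^2 - 5*2.5 = -6.25


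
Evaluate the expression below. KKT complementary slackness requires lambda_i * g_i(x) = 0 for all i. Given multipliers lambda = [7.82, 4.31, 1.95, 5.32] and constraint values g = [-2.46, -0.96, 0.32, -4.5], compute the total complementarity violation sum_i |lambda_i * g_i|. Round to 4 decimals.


KKT complementary slackness check:
lambda_1 * g_1 = 7.82 * -2.46 = -19.2372
lambda_2 * g_2 = 4.31 * -0.96 = -4.1376
lambda_3 * g_3 = 1.95 * 0.32 = 0.624
lambda_4 * g_4 = 5.32 * -4.5 = -23.94
Total violation = 19.2372 + 4.1376 + 0.624 + 23.94 = 47.9388


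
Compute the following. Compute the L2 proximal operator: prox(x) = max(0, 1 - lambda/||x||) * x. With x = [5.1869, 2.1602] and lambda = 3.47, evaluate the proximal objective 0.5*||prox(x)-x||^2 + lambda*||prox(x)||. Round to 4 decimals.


Step 1: Compute ||x||.
||x|| = 5.6188
Step 2: Compute scaling factor.
scale = max(0, 1 - 3.47/5.6188) = 0.3824
Step 3: prox(x) = [1.9836, 0.8261]
||prox(x)|| = 2.1488
Step 4: Proximal objective.
0.5*||prox-x||^2 = 6.0205
lambda*||prox|| = 7.4563
Total = 13.4766


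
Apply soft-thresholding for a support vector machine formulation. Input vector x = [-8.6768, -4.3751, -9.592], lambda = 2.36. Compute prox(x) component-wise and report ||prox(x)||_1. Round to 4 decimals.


Soft-thresholding with lambda = 2.36:
prox(-8.6768) = sign(-8.6768)*max(|-8.6768| - 2.36, 0) = -6.3168
prox(-4.3751) = sign(-4.3751)*max(|-4.3751| - 2.36, 0) = -2.0151
prox(-9.592) = sign(-9.592)*max(|-9.592| - 2.36, 0) = -7.232
prox(x) = [-6.3168, -2.0151, -7.232]
||prox(x)||_1 = 6.3168 + 2.0151 + 7.232 = 15.5639


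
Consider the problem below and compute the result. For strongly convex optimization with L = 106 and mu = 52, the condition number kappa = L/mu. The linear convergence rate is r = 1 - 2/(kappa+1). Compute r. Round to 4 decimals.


Step 1: Compute the condition number.
kappa = L/mu = 106/52 = 2.0385
Step 2: Compute the convergence rate.
r = 1 - 2/(kappa + 1) = 1 - 2*mu/(L + mu) = (L - mu)/(L + mu) = 54/158 = 0.3418


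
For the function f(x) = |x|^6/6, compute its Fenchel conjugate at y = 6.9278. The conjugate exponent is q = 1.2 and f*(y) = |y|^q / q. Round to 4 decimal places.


The conjugate exponent q satisfies 1/p + 1/q = 1.
p = 6, so q = 6/(6 - 1) = 1.2
|y|^q = 6.9278^1.2 = 10.2027
f*(6.9278) = 10.2027 / 1.2 = 8.5022


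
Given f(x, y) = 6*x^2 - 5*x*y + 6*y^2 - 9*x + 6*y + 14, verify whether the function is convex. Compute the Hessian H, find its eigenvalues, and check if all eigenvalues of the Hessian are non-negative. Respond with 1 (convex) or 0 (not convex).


The Hessian of f(x,y) = 6*x^2 - 5*x*y + 6*y^2 - 9*x + 6*y + 14 is:
H = [[12, -5], [-5, 12]]
Trace = 12 + 12 = 24
Determinant = 12*12 - (-5)^2 = 119
Discriminant = (24)^2 - 4*119 = 100.0
Eigenvalues: lambda_1 = 7.0, lambda_2 = 17.0
The function is convex.

1


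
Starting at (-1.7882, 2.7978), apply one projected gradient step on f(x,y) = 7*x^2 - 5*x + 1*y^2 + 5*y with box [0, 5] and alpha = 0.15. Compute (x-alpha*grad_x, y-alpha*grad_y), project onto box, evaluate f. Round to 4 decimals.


Step 1: Compute gradient at (-1.7882, 2.7978).
grad_x = 2*7*-1.7882 - 5 = -30.0348
grad_y = 2*1*2.7978 + 5 = 10.5956
Step 2: Gradient step.
x_raw = -1.7882 - 0.15*-30.0348 = 2.717
y_raw = 2.7978 - 0.15*10.5956 = 1.2085
Step 3: Project onto [0, 5].
x_proj = clip(2.717) = 2.717
y_proj = clip(1.2085) = 1.2085
Step 4: Evaluate f.
f(2.717, 1.2085) = 45.593


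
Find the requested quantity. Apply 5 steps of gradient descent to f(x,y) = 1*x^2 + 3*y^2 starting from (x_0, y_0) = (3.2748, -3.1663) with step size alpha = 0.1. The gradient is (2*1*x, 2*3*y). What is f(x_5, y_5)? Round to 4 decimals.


Gradient descent on f(x,y) = 1*x^2 + 3*y^2.
Starting point: (3.2748, -3.1663), alpha = 0.1
Step 1: grad_x = 2*1*3.2748 = 6.5496, grad_y = 2*3*-3.1663 = -18.9978
  x_1 = 3.2748 - 0.1*6.5496 = 2.6198
  y_1 = -3.1663 - 0.1*-18.9978 = -1.2665
Step 2: grad_x = 2*1*2.6198 = 5.2397, grad_y = 2*3*-1.2665 = -7.5991
  x_2 = 2.6198 - 0.1*5.2397 = 2.0959
  y_2 = -1.2665 - 0.1*-7.5991 = -0.5066
Step 3: grad_x = 2*1*2.0959 = 4.1917, grad_y = 2*3*-0.5066 = -3.0396
  x_3 = 2.0959 - 0.1*4.1917 = 1.6767
  y_3 = -0.5066 - 0.1*-3.0396 = -0.2026
Step 4: grad_x = 2*1*1.6767 = 3.3534, grad_y = 2*3*-0.2026 = -1.2159
  x_4 = 1.6767 - 0.1*3.3534 = 1.3414
  y_4 = -0.2026 - 0.1*-1.2159 = -0.0811
Step 5: grad_x = 2*1*1.3414 = 2.6827, grad_y = 2*3*-0.0811 = -0.4863
  x_5 = 1.3414 - 0.1*2.6827 = 1.0731
  y_5 = -0.0811 - 0.1*-0.4863 = -0.0324
f(1.0731, -0.0324) = 1*1.0731^2 + 3*(-0.0324)^2 = 1.1547


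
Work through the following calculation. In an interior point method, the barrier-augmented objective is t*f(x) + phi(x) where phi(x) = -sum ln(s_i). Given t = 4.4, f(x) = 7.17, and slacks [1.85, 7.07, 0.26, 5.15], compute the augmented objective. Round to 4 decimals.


Step 1: Compute log-barrier.
ln values: [0.6152, 1.9559, -1.3471, 1.639]
phi = -(0.6152 + 1.9559 - 1.3471 + 1.639) = -2.863
Step 2: Compute augmented objective.
t*f(x) = 4.4*7.17 = 31.548
Total = 31.548 - 2.863 = 28.685


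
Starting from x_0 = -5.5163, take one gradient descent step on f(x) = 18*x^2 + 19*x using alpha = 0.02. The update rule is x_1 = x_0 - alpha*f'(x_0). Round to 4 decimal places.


We compute the gradient at x_0 and apply the update.
f'(x) = 36*x + 19
f'(-5.5163) = 36*-5.5163 + 19 = -179.5868
x_1 = -5.5163 - 0.02*-179.5868 = -1.9246


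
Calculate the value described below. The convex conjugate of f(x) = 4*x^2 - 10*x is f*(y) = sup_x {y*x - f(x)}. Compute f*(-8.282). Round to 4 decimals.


f*(y) = sup_x {y*x - a*x^2 - b*x} = sup_x {(y-b)*x - a*x^2}
FOC: (y - b) - 2a*x = 0 => x* = (y - b)/(2a)
x* = (-8.282 + 10)/(2*4) = 0.2148
f*(-8.282) = (y-b)^2/(4a) = (-8.282 + 10)^2/(4*4)
= 2.9515/16 = 0.1845


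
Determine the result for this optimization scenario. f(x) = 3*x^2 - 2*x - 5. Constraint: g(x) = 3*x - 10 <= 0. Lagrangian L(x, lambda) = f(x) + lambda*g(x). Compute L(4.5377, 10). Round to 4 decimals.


Step 1: Evaluate f(x).
f(4.5377) = 3*4.5377^2 - 2*4.5377 - 5 = 47.6968
Step 2: Evaluate g(x).
g(4.5377) = 3*4.5377 - 10 = 3.6131
Step 3: Compute Lagrangian.
L = 47.6968 + 10*3.6131 = 83.8278


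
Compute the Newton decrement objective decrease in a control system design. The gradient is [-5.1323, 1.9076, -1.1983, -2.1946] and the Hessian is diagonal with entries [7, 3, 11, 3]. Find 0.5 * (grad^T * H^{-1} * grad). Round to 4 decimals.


Step 1: H is diagonal, so H^(-1) * g = [-0.7332, 0.6359, -0.1089, -0.7315].
Step 2: g^T H^(-1) g = sum_i g_i^2 / H_ii
  = (-5.1323)^2/7 + (1.9076)^2/3 + (-1.1983)^2/11 + (-2.1946)^2/3
  = 3.7629 + 1.213 + 0.1305 + 1.6054 = 6.7119
Step 3: Objective decrease = 0.5 * g^T H^(-1) g = 3.3559


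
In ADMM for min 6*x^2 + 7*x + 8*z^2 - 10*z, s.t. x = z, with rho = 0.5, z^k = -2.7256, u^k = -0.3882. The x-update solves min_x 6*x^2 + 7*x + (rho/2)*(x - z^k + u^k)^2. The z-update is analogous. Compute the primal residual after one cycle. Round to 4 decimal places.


ADMM iteration with rho = 0.5, z^k = -2.7256, u^k = -0.3882
Step 1: x-update.
Minimize 6*x^2 + 7*x + (0.5/2)*(x + 2.7256 - 0.3882)^2
FOC: (2*6 + 0.5)*x = -7 + 0.5*(-2.7256 + 0.3882)
x^{k+1} = -0.6535
Step 2: z-update.
Minimize 8*z^2 - 10*z + (0.5/2)*(-0.6535 - z - 0.3882)^2
FOC: (2*8 + 0.5)*z = 10 + 0.5*(-0.6535 - 0.3882)
z^{k+1} = 0.5745
Step 3: u-update.
u^{k+1} = -0.3882 - 0.6535 - 0.5745 = -1.6162
Step 4: Primal residual = |-0.6535 - 0.5745| = 1.228


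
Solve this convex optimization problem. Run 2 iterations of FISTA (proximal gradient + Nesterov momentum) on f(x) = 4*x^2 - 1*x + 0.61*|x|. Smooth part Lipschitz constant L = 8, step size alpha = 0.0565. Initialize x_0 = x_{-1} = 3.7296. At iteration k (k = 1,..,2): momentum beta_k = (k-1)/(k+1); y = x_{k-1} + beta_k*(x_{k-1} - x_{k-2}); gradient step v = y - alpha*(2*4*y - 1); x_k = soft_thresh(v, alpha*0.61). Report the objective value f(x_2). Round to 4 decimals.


FISTA on f(x) = 4*x^2 - 1*x + 0.61*|x|
L = 8, alpha = 0.0565
Iteration 1: beta = 0.0, y = 3.7296 + 0.0*(3.7296 - 3.7296) = 3.7296
  grad(y) = 28.8368, v = y - alpha*grad = 2.1003
  prox(v) = soft_thresh(2.1003, 0.0345) = 2.0659
Iteration 2: beta = 0.3333, y = 2.0659 + 0.3333*(2.0659 - 3.7296) = 1.5113
  grad(y) = 11.0902, v = y - alpha*grad = 0.8847
  prox(v) = soft_thresh(0.8847, 0.0345) = 0.8502
f(x_2) = 4*0.8502^2 - 1*0.8502 + 0.61*|0.8502| = 2.5599


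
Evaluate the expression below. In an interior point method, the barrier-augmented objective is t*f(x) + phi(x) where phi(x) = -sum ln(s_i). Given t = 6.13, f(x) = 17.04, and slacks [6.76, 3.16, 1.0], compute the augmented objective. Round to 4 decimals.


Step 1: Compute log-barrier.
ln values: [1.911, 1.1506, 0.0]
phi = -(1.911 + 1.1506 + 0.0) = -3.0616
Step 2: Compute augmented objective.
t*f(x) = 6.13*17.04 = 104.4552
Total = 104.4552 - 3.0616 = 101.3936


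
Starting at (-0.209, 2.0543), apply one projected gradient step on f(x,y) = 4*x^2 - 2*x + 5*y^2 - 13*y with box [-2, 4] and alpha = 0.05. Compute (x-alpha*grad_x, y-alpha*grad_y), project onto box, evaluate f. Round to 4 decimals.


Step 1: Compute gradient at (-0.209, 2.0543).
grad_x = 2*4*-0.209 - 2 = -3.672
grad_y = 2*5*2.0543 - 13 = 7.543
Step 2: Gradient step.
x_raw = -0.209 - 0.05*-3.672 = -0.0254
y_raw = 2.0543 - 0.05*7.543 = 1.6772
Step 3: Project onto [-2, 4].
x_proj = clip(-0.0254) = -0.0254
y_proj = clip(1.6772) = 1.6772
Step 4: Evaluate f.
f(-0.0254, 1.6772) = -7.6854


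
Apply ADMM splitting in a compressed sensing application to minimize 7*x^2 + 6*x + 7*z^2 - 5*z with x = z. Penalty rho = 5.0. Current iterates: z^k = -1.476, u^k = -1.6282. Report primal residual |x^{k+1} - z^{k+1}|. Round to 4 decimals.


ADMM iteration with rho = 5.0, z^k = -1.476, u^k = -1.6282
Step 1: x-update.
Minimize 7*x^2 + 6*x + (5.0/2)*(x + 1.476 - 1.6282)^2
FOC: (2*7 + 5.0)*x = -6 + 5.0*(-1.476 + 1.6282)
x^{k+1} = -0.2757
Step 2: z-update.
Minimize 7*z^2 - 5*z + (5.0/2)*(-0.2757 - z - 1.6282)^2
FOC: (2*7 + 5.0)*z = 5 + 5.0*(-0.2757 - 1.6282)
z^{k+1} = -0.2379
Step 3: u-update.
u^{k+1} = -1.6282 - 0.2757 + 0.2379 = -1.6661
Step 4: Primal residual = |-0.2757 + 0.2379| = 0.0379


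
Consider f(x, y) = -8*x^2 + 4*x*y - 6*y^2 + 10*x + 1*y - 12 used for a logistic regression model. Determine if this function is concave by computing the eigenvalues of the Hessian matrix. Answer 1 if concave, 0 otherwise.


The Hessian of f(x,y) = -8*x^2 + 4*x*y - 6*y^2 + 10*x + 1*y - 12 is:
H = [[-16, 4], [4, -12]]
Trace = -16 - 12 = -28
Determinant = -16*-12 - (4)^2 = 176
Discriminant = (-28)^2 - 4*176 = 80.0
Eigenvalues: lambda_1 = -18.4721, lambda_2 = -9.5279
The function is concave.

1


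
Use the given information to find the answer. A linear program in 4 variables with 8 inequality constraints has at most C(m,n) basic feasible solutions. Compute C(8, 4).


Each vertex corresponds to some choice of n active constraints out of m, so the number of vertices is at most C(m, n) = m! / (n!(m-n)!).
m = 8, n = 4
Numerator: 8 * 7 * 6 * 5
Denominator: 4! = 24
C(8, 4) = 70


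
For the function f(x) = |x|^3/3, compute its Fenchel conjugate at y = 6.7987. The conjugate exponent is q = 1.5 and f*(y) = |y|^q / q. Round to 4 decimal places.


The conjugate exponent q satisfies 1/p + 1/q = 1.
p = 3, so q = 3/(3 - 1) = 1.5
|y|^q = 6.7987^1.5 = 17.7271
f*(6.7987) = 17.7271 / 1.5 = 11.8181


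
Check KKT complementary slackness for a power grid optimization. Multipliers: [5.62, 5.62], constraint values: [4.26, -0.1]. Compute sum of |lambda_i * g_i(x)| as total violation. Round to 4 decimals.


KKT complementary slackness check:
lambda_1 * g_1 = 5.62 * 4.26 = 23.9412
lambda_2 * g_2 = 5.62 * -0.1 = -0.562
Total violation = 23.9412 + 0.562 = 24.5032


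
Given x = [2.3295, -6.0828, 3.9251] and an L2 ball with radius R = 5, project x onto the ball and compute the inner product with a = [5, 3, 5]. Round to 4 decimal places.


Step 1: Compute ||x|| (intermediates to 6 decimals).
||x|| = sqrt(2.3295^2 + (-6.0828)^2 + 3.9251^2) = 7.60483
Step 2: Project.
Since ||x|| > R, scale = R/||x|| = 5/7.60483 = 0.657477, proj(x) = scale * x
proj(x) = [1.531593, -3.999301, 2.580663]
Step 3: Dot product.
a^T * proj(x) = 5*1.531593 + 3*(-3.999301) + 5*2.580663 = 8.5634


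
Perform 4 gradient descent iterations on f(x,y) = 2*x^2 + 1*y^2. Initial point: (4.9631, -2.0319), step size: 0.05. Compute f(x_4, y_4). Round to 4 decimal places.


Gradient descent on f(x,y) = 2*x^2 + 1*y^2.
Starting point: (4.9631, -2.0319), alpha = 0.05
Step 1: grad_x = 2*2*4.9631 = 19.8524, grad_y = 2*1*-2.0319 = -4.0638
  x_1 = 4.9631 - 0.05*19.8524 = 3.9705
  y_1 = -2.0319 - 0.05*-4.0638 = -1.8287
Step 2: grad_x = 2*2*3.9705 = 15.8819, grad_y = 2*1*-1.8287 = -3.6574
  x_2 = 3.9705 - 0.05*15.8819 = 3.1764
  y_2 = -1.8287 - 0.05*-3.6574 = -1.6458
Step 3: grad_x = 2*2*3.1764 = 12.7055, grad_y = 2*1*-1.6458 = -3.2917
  x_3 = 3.1764 - 0.05*12.7055 = 2.5411
  y_3 = -1.6458 - 0.05*-3.2917 = -1.4813
Step 4: grad_x = 2*2*2.5411 = 10.1644, grad_y = 2*1*-1.4813 = -2.9625
  x_4 = 2.5411 - 0.05*10.1644 = 2.0329
  y_4 = -1.4813 - 0.05*-2.9625 = -1.3331
f(2.0329, -1.3331) = 2*2.0329^2 + 1*(-1.3331)^2 = 10.0425


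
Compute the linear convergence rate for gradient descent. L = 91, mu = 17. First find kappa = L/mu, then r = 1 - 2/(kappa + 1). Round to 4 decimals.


Step 1: Compute the condition number.
kappa = L/mu = 91/17 = 5.3529
Step 2: Compute the convergence rate.
r = 1 - 2/(kappa + 1) = 1 - 2*mu/(L + mu) = (L - mu)/(L + mu) = 74/108 = 0.6852


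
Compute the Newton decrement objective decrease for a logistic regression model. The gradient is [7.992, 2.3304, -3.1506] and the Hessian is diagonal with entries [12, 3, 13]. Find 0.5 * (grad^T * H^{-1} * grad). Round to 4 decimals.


Step 1: H is diagonal, so H^(-1) * g = [0.666, 0.7768, -0.2424].
Step 2: g^T H^(-1) g = sum_i g_i^2 / H_ii
  = (7.992)^2/12 + (2.3304)^2/3 + (-3.1506)^2/13
  = 5.3227 + 1.8103 + 0.7636 = 7.8965
Step 3: Objective decrease = 0.5 * g^T H^(-1) g = 3.9482


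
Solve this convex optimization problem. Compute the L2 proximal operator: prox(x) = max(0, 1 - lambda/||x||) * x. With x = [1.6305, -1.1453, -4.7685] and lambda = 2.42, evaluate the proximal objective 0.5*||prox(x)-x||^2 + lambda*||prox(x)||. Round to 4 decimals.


Step 1: Compute ||x||.
||x|| = 5.1681
Step 2: Compute scaling factor.
scale = max(0, 1 - 2.42/5.1681) = 0.5317
Step 3: prox(x) = [0.867, -0.609, -2.5356]
||prox(x)|| = 2.7481
Step 4: Proximal objective.
0.5*||prox-x||^2 = 2.9282
lambda*||prox|| = 6.6504
Total = 9.5785


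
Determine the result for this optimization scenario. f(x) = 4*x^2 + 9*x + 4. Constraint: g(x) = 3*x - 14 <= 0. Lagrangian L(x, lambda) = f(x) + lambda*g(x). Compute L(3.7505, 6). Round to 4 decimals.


Step 1: Evaluate f(x).
f(3.7505) = 4*3.7505^2 + 9*3.7505 + 4 = 94.0195
Step 2: Evaluate g(x).
g(3.7505) = 3*3.7505 - 14 = -2.7485
Step 3: Compute Lagrangian.
L = 94.0195 + 6*-2.7485 = 77.5285


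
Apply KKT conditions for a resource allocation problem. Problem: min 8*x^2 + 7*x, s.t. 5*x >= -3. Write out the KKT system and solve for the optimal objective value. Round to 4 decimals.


Step 1: Try lambda = 0 (constraint inactive).
Stationarity: 2*8*x + 7 = 0
x* = -7/(2*8) = -0.4375
Check constraint: 5*-0.4375 = -2.1875 >= -3 -- satisfied.
Step 2: Compute optimal value.
f(x*) = 8*(-0.4375)^2 + 7*(-0.4375) = -1.5313


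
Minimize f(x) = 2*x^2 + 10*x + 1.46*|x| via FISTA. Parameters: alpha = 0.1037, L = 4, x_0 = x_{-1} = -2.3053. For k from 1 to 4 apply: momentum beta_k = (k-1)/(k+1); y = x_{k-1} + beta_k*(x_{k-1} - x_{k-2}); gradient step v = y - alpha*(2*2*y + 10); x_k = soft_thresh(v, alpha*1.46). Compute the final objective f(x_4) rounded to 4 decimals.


FISTA on f(x) = 2*x^2 + 10*x + 1.46*|x|
L = 4, alpha = 0.1037
Iteration 1: beta = 0.0, y = -2.3053 + 0.0*(-2.3053 + 2.3053) = -2.3053
  grad(y) = 0.7788, v = y - alpha*grad = -2.3861
  prox(v) = soft_thresh(-2.3861, 0.1514) = -2.2347
Iteration 2: beta = 0.3333, y = -2.2347 + 0.3333*(-2.2347 + 2.3053) = -2.2111
  grad(y) = 1.1555, v = y - alpha*grad = -2.3309
  prox(v) = soft_thresh(-2.3309, 0.1514) = -2.1795
Iteration 3: beta = 0.5, y = -2.1795 + 0.5*(-2.1795 + 2.2347) = -2.152
  grad(y) = 1.3921, v = y - alpha*grad = -2.2963
  prox(v) = soft_thresh(-2.2963, 0.1514) = -2.1449
Iteration 4: beta = 0.6, y = -2.1449 + 0.6*(-2.1449 + 2.1795) = -2.1242
  grad(y) = 1.5033, v = y - alpha*grad = -2.2801
  prox(v) = soft_thresh(-2.2801, 0.1514) = -2.1287
f(x_4) = 2*(-2.1287)^2 + 10*(-2.1287) + 1.46*|-2.1287| = -9.1164
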